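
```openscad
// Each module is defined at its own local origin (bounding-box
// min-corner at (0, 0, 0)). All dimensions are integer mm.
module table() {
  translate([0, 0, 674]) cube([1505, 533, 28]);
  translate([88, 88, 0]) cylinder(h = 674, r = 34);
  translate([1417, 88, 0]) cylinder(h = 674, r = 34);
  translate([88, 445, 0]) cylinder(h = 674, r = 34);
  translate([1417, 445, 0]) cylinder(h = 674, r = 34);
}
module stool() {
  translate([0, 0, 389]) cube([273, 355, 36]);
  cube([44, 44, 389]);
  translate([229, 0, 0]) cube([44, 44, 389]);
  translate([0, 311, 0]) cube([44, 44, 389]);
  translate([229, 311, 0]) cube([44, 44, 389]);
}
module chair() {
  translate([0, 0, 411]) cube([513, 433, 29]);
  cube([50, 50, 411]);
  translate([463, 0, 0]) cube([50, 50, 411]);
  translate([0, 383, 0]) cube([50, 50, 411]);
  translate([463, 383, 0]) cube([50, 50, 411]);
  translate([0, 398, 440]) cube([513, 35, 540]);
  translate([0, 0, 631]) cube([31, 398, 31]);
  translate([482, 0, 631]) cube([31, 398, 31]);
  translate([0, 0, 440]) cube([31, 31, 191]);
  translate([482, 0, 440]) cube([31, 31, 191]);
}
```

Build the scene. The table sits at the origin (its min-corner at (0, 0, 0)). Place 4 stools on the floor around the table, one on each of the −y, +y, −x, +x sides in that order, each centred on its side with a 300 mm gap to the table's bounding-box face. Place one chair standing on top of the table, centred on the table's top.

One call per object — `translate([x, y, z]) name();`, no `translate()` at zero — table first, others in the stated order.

table();
translate([616, -655, 0]) stool();
translate([616, 833, 0]) stool();
translate([-573, 89, 0]) stool();
translate([1805, 89, 0]) stool();
translate([496, 50, 702]) chair();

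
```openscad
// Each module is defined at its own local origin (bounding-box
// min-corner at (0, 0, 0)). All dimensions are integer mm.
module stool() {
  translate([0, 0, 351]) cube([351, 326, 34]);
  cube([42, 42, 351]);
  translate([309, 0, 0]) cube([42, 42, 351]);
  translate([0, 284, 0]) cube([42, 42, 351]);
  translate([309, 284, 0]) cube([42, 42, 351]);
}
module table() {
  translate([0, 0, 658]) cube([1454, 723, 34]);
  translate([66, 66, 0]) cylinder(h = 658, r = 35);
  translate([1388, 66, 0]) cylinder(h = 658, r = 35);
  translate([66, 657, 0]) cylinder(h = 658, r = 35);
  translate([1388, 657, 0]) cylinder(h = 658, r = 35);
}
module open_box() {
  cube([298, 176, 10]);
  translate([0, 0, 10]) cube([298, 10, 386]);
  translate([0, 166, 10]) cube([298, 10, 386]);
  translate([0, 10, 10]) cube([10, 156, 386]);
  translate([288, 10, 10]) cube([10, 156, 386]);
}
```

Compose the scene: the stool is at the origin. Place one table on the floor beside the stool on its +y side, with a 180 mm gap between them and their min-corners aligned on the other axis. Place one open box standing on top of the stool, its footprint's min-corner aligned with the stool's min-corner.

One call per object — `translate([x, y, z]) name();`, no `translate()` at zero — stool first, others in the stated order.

stool();
translate([0, 506, 0]) table();
translate([0, 0, 385]) open_box();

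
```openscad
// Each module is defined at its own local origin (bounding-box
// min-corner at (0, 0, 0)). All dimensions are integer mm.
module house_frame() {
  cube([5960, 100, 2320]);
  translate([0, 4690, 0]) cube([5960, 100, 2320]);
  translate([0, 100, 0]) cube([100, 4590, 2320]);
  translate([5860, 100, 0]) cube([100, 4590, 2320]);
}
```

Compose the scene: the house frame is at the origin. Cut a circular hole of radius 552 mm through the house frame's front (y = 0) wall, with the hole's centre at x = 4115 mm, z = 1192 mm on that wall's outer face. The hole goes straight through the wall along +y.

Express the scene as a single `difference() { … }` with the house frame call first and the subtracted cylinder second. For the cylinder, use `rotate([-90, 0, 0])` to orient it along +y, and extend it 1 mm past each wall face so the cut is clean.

difference() {
  house_frame();
  translate([4115, -1, 1192]) rotate([-90, 0, 0]) cylinder(h = 102, r = 552);
}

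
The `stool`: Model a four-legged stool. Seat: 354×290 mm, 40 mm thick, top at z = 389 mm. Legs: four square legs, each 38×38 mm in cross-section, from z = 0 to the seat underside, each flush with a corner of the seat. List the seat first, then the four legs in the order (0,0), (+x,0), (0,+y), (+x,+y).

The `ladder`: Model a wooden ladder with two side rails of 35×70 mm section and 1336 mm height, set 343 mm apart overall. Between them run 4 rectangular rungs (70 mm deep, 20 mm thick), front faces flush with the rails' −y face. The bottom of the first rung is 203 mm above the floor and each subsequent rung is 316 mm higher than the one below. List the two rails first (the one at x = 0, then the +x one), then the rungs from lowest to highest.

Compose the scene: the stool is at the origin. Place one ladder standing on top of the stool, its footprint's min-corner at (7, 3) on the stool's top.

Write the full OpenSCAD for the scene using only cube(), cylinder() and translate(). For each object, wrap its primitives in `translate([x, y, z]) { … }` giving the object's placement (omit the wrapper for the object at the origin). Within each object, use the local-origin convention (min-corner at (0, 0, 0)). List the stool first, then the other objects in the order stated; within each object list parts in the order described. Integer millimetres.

translate([0, 0, 349]) cube([354, 290, 40]);
cube([38, 38, 349]);
translate([316, 0, 0]) cube([38, 38, 349]);
translate([0, 252, 0]) cube([38, 38, 349]);
translate([316, 252, 0]) cube([38, 38, 349]);
translate([7, 3, 389]) {
  cube([35, 70, 1336]);
  translate([308, 0, 0]) cube([35, 70, 1336]);
  translate([35, 0, 203]) cube([273, 70, 20]);
  translate([35, 0, 519]) cube([273, 70, 20]);
  translate([35, 0, 835]) cube([273, 70, 20]);
  translate([35, 0, 1151]) cube([273, 70, 20]);
}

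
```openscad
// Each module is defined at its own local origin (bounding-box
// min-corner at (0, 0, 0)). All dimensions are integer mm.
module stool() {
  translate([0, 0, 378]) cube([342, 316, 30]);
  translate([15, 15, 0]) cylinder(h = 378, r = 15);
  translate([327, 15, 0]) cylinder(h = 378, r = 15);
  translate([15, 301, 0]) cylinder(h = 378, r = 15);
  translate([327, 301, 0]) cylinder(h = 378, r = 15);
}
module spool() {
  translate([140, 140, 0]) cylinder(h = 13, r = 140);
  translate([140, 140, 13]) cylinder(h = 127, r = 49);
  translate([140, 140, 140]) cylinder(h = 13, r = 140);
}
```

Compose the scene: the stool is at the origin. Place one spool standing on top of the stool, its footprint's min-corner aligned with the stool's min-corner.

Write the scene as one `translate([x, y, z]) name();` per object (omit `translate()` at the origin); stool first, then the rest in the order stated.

stool();
translate([0, 0, 408]) spool();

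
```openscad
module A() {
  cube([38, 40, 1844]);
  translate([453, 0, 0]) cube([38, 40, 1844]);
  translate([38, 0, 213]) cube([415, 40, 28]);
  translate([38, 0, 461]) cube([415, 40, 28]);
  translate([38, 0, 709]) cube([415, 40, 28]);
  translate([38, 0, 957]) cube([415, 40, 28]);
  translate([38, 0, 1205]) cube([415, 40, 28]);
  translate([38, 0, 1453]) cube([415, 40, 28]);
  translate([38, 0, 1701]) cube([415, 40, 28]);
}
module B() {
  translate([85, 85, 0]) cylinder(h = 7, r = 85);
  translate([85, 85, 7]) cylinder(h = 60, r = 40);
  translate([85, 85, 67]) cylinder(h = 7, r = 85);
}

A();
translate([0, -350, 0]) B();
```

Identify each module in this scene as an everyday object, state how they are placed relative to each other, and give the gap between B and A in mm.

A is a ladder. B is a spool. The spool is on the floor beside the ladder on its −y side. The gap between the spool and the ladder is 180 mm.

The spool's nearest face is 180 mm from the ladder's −y face.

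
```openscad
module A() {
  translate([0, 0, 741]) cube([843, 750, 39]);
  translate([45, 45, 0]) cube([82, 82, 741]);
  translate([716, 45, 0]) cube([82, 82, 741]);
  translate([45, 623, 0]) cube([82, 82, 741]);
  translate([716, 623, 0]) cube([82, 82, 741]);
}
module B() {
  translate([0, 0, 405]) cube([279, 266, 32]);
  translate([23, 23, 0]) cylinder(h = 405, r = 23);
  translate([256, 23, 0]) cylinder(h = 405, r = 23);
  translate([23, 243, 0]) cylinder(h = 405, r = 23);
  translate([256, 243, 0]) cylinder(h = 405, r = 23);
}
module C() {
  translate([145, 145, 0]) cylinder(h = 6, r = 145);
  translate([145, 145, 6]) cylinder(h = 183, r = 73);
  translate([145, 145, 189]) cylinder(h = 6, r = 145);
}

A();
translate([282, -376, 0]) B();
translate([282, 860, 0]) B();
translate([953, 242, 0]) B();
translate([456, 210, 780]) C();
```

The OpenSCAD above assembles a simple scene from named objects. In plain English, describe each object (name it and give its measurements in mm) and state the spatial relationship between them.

A is a table: top 843 mm (x) × 750 mm (y), 39 mm thick, upper face at z = 780 mm, on four 82×82 mm square legs, each inset 45 mm from the nearest pair of top edges, running from z = 0 to the bottom of the top.

B is a four-legged stool. The seat is a 279×266×32 mm slab whose top surface is at z = 437 mm; four round legs, each 46 mm in diameter, run from the floor (z = 0) to the underside of the seat, each leg's axis is inset half a diameter from the nearest pair of seat edges (so the leg's bounding box is flush with the corner).

C is a spool: two coaxial disc flanges of radius 145 mm and thickness 6 mm, joined by a core cylinder of radius 73 mm and height 183 mm. The lower flange rests on z = 0 and the three cylinders share a vertical axis.

Three stools sit around the table at the −y, +y, +x sides. The spool is on top of the table.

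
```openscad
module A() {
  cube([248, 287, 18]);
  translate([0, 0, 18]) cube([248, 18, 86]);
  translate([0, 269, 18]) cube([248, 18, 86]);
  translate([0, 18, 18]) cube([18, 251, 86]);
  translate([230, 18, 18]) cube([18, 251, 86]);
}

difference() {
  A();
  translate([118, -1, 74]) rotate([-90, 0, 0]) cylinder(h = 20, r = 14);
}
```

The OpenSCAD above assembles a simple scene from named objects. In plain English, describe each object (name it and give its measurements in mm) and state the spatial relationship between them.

A is an open-topped rectangular box: outside dimensions 248×287×104 mm, with a uniform wall and base thickness of 18 mm. The base is a full 248×287 slab on the floor; four walls sit on top of the base. The front and back walls (the −y and +y sides) span the full width; the two side walls fit between them.

The open box has a circular hole of radius 14 mm through its front wall, centred at (x = 118, z = 74).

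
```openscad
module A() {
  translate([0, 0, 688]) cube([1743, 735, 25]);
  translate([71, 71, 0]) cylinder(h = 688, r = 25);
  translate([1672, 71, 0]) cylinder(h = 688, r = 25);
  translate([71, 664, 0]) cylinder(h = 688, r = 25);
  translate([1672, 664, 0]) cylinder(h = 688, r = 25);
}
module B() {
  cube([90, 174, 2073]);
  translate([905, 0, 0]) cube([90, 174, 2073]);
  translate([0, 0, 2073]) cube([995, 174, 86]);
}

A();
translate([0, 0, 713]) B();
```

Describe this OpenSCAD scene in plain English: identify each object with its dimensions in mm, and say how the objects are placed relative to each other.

A is a rectangular dining table. The top is 1743×735×25 mm with its upper surface at z = 713 mm. It stands on four round legs of 50 mm diameter, each leg's bounding box inset 46 mm from the nearest pair of top edges, running from the floor to the underside of the top.

B is a door frame. The clear opening is 815 mm wide and 2073 mm high. Two 90 mm wide jambs, 174 mm deep, stand either side of the opening from the floor to the top of the opening. A 86 mm thick head sits across the top of both jambs, spanning the full outside width of the frame.

The door frame is on top of the table.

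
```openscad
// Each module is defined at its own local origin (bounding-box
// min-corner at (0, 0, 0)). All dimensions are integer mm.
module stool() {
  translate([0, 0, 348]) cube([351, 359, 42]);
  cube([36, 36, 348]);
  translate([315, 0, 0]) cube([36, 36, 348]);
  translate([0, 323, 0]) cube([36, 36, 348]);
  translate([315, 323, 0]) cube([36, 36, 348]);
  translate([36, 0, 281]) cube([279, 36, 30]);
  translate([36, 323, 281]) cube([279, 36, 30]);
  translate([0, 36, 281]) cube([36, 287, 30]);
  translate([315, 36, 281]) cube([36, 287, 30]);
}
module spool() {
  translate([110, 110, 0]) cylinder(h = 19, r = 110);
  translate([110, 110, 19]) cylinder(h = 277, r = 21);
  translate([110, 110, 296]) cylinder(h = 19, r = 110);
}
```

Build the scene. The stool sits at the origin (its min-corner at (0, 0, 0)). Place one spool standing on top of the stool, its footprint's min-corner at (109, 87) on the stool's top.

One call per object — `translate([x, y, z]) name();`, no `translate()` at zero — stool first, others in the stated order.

stool();
translate([109, 87, 390]) spool();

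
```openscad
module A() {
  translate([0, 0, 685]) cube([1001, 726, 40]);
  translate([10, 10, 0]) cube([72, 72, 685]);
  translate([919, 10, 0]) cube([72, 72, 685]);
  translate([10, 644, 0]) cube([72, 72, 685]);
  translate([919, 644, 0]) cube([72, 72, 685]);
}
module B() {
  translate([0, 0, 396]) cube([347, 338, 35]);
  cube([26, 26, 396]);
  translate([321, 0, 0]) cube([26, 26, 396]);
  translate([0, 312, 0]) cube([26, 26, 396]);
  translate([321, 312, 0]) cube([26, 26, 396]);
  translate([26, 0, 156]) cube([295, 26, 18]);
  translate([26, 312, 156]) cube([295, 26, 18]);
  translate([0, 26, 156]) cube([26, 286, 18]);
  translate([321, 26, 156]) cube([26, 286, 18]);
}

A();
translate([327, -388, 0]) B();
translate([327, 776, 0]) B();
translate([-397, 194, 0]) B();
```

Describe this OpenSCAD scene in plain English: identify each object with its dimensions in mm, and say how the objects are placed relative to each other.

A is a table: top 1001 mm (x) × 726 mm (y), 40 mm thick, upper face at z = 725 mm, on four 72×72 mm square legs, each inset 10 mm from the nearest pair of top edges, running from z = 0 to the bottom of the top.

B is a four-legged stool. The seat is 347×338 mm, 35 mm thick, top at z = 431 mm. It stands on four square legs, each 26×26 mm in cross-section, from z = 0 to the seat underside, each flush with a corner of the seat. Four stretchers, 26 mm wide and 18 mm tall, connect adjacent legs with their undersides at z = 156 mm, each running between the inner faces of the legs it joins and aligned with the legs' outer faces on the other axis.

Three stools sit around the table at the −y, +y, −x sides.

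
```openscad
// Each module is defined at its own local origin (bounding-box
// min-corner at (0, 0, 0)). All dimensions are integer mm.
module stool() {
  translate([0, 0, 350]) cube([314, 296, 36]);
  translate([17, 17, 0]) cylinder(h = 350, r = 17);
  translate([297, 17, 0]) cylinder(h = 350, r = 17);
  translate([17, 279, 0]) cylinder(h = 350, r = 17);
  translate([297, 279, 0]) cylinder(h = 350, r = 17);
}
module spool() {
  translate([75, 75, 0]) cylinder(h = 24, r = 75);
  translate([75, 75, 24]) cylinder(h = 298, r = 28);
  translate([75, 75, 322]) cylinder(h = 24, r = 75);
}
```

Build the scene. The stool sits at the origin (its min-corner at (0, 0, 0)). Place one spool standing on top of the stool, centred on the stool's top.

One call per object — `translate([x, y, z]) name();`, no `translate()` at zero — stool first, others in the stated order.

stool();
translate([82, 73, 386]) spool();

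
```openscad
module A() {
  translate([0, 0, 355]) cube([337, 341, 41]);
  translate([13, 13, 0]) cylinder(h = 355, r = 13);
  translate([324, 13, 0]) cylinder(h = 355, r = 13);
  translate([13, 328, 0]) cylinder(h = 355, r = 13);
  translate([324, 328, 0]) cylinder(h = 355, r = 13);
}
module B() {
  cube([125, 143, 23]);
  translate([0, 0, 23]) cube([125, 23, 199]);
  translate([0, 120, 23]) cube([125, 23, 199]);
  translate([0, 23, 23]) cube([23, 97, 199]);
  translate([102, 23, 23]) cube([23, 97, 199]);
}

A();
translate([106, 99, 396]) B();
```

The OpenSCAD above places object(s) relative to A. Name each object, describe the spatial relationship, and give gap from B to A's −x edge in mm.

A is a stool. B is an open box. The open box is on top of the stool, centred. The gap from the open box to the stool's −x edge is 106 mm.

The open box's min-x is at 106; the stool's min-x is 0; gap = 106 mm.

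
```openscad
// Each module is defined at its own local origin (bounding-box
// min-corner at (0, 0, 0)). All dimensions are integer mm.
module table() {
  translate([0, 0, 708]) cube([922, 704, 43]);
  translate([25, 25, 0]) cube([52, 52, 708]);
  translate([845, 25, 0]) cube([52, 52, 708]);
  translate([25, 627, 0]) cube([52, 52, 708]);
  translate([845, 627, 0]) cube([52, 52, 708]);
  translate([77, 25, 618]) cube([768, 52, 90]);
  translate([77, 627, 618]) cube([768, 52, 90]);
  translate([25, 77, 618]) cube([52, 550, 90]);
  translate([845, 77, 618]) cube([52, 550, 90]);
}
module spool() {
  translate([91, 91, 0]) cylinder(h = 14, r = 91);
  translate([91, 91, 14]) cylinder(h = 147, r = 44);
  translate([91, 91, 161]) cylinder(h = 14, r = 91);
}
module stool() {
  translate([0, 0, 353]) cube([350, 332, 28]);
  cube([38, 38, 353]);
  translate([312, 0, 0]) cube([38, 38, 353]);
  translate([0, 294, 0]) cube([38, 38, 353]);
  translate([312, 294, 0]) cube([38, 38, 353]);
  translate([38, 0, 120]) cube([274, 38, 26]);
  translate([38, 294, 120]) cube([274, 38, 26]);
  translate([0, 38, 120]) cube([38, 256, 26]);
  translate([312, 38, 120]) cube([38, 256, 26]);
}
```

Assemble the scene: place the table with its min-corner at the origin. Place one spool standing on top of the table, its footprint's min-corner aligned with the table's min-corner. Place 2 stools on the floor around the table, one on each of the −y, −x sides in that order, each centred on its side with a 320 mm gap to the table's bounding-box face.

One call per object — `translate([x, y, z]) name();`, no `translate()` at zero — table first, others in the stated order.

table();
translate([0, 0, 751]) spool();
translate([286, -652, 0]) stool();
translate([-670, 186, 0]) stool();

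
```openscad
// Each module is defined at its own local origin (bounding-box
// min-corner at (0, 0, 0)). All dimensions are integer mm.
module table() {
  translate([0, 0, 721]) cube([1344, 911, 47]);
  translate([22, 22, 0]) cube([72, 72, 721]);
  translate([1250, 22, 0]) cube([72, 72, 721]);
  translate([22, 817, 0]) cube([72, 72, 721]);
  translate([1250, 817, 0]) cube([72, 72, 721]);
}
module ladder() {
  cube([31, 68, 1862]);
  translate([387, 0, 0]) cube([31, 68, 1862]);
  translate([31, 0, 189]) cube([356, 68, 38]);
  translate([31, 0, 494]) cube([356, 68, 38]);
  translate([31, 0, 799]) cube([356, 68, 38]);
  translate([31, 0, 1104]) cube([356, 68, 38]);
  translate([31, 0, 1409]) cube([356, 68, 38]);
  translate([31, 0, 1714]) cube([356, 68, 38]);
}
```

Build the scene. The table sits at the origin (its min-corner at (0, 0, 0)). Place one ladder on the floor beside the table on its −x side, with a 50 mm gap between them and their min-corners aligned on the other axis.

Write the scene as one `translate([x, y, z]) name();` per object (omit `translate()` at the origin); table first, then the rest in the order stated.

table();
translate([-468, 0, 0]) ladder();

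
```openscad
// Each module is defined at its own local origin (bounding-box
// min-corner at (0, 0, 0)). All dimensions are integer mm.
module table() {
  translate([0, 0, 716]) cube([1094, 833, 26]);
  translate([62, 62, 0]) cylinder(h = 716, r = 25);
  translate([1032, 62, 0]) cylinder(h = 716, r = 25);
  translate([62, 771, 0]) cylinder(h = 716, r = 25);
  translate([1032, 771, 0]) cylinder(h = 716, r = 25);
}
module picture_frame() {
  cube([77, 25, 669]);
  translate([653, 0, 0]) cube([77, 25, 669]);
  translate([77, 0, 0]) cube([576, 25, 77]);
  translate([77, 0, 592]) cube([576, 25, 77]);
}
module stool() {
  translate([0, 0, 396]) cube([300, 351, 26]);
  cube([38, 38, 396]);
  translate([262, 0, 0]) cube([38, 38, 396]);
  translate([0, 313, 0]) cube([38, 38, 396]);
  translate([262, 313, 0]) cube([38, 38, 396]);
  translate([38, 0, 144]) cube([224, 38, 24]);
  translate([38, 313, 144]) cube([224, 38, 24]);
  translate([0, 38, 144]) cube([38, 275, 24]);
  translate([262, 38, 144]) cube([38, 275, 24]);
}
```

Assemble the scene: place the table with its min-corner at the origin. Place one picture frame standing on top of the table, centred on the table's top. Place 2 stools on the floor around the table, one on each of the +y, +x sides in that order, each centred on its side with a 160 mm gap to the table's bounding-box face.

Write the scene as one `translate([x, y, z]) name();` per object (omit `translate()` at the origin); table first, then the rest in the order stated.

table();
translate([182, 404, 742]) picture_frame();
translate([397, 993, 0]) stool();
translate([1254, 241, 0]) stool();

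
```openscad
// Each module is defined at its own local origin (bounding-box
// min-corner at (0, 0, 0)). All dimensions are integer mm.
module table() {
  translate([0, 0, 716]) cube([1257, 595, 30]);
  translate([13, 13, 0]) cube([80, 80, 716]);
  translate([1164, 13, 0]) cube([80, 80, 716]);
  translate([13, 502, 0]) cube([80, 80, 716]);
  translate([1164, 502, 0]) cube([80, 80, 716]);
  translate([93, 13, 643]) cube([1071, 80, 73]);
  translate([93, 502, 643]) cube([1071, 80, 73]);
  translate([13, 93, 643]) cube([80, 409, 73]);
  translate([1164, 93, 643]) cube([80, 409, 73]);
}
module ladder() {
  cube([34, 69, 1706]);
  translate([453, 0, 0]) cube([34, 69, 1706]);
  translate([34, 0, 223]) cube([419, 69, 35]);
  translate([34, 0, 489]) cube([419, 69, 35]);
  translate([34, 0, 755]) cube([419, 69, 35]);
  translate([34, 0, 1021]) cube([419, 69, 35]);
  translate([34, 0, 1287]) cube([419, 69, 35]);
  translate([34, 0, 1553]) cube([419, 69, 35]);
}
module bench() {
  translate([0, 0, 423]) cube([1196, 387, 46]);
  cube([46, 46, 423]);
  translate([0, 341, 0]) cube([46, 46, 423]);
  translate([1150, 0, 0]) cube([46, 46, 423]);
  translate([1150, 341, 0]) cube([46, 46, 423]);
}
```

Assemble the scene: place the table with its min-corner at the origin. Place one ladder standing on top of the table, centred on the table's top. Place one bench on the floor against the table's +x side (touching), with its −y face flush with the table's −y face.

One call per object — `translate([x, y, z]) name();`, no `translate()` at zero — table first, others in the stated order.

table();
translate([385, 263, 746]) ladder();
translate([1257, 0, 0]) bench();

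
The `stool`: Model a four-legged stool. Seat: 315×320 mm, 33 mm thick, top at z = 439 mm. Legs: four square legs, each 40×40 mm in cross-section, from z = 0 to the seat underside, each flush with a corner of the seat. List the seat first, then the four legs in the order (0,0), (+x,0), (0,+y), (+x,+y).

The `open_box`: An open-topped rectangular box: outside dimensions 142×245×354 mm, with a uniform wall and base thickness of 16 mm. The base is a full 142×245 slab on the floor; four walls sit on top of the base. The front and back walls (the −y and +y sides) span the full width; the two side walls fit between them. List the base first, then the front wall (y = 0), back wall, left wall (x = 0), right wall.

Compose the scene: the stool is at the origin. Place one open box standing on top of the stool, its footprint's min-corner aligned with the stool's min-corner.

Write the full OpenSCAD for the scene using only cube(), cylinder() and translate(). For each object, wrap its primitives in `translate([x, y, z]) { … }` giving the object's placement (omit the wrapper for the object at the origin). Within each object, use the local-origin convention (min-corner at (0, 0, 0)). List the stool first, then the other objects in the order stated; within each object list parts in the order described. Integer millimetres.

translate([0, 0, 406]) cube([315, 320, 33]);
cube([40, 40, 406]);
translate([275, 0, 0]) cube([40, 40, 406]);
translate([0, 280, 0]) cube([40, 40, 406]);
translate([275, 280, 0]) cube([40, 40, 406]);
translate([0, 0, 439]) {
  cube([142, 245, 16]);
  translate([0, 0, 16]) cube([142, 16, 338]);
  translate([0, 229, 16]) cube([142, 16, 338]);
  translate([0, 16, 16]) cube([16, 213, 338]);
  translate([126, 16, 16]) cube([16, 213, 338]);
}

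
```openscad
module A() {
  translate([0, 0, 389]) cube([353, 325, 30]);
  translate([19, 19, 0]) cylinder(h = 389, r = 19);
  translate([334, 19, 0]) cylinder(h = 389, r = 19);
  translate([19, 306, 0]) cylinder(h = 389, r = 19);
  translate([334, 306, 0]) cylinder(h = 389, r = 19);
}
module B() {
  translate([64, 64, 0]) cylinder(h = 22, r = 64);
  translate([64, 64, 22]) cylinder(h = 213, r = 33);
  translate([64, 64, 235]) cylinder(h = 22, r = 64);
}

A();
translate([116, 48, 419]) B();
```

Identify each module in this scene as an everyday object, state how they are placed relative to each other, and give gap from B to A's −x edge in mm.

A is a stool. B is a spool. The spool is on top of the stool. The gap from the spool to the stool's −x edge is 116 mm.

The spool's min-x is at 116; the stool's min-x is 0; gap = 116 mm.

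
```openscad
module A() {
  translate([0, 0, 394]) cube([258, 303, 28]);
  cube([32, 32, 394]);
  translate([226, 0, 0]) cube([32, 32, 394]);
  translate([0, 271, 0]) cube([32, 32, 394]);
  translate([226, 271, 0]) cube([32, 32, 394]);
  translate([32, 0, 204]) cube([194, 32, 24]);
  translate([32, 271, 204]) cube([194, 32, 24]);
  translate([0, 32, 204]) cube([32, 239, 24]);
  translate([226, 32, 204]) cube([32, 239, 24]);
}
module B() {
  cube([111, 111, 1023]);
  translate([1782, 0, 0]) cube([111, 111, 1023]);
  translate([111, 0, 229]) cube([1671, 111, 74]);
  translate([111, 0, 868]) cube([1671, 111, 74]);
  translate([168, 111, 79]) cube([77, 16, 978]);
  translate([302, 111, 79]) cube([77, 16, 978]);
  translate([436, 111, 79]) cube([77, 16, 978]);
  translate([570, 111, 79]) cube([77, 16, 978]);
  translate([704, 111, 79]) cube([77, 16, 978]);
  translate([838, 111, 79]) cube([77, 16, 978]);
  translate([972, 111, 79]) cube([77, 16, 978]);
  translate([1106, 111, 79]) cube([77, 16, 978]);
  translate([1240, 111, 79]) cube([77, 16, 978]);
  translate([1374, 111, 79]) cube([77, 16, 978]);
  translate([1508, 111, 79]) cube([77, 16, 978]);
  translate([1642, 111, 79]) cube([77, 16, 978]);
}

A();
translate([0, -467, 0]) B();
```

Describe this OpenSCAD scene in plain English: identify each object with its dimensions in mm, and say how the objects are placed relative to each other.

A is a four-legged stool. The seat is 258×303 mm, 28 mm thick, top at z = 422 mm. It stands on four square legs, each 32×32 mm in cross-section, from z = 0 to the seat underside, each flush with a corner of the seat. Four stretchers, 32 mm wide and 24 mm tall, connect adjacent legs with their undersides at z = 204 mm, each running between the inner faces of the legs it joins and aligned with the legs' outer faces on the other axis.

B is a fence section. Two 111×111 mm posts, 1023 mm tall, stand on the floor with a clear span of 1671 mm between their inner faces. Two horizontal rails of 111×74 mm section span the gap between the posts with their undersides at z = 229 mm and z = 868 mm, flush with the posts' −y face. 12 pickets, each 77 mm wide, 16 mm thick and 978 mm tall, are fixed to the +y face of the rails with their bottoms at z = 79 mm, evenly spaced across the span with equal gaps (rounded down to the nearest mm) at the −x end and between each pair — any rounding remainder accumulates at the +x end.

The fence section is on the floor beside the stool on its −y side.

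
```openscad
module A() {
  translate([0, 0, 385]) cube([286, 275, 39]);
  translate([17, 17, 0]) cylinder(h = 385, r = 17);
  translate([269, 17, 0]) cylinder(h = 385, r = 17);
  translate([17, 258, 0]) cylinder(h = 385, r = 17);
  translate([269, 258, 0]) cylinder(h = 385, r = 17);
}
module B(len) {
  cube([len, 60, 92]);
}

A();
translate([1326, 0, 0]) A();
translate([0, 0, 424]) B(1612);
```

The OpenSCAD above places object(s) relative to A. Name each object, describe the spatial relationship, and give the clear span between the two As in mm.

A is a stool. B is a beam. A beam spans the tops of two stools. The clear span between the two stools is 1040 mm.

Second stool starts at x = 1326; first ends at x = 286; clear span = 1326 − 286 = 1040 mm.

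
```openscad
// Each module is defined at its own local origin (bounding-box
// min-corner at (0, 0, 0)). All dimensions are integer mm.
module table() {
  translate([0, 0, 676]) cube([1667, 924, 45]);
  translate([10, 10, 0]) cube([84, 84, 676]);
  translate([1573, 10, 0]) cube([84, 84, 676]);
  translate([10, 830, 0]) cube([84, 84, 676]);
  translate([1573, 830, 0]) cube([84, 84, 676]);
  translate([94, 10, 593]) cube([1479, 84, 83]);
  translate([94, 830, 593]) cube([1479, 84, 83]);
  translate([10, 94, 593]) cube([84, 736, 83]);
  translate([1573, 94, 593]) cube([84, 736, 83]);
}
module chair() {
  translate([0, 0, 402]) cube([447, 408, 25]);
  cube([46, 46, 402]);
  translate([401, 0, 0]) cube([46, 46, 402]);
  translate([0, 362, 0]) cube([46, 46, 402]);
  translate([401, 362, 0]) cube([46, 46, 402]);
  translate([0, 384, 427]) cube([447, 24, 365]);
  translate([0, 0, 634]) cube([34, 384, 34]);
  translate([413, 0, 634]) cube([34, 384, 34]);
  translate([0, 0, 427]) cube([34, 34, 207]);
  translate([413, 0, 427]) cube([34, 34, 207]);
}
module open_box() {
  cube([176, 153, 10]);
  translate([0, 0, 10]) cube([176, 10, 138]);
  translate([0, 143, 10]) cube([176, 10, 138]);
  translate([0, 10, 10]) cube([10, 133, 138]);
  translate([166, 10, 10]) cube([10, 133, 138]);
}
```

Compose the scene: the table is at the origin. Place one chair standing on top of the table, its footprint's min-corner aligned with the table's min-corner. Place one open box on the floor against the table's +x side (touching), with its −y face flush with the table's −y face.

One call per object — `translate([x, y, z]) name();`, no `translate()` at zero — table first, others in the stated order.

table();
translate([0, 0, 721]) chair();
translate([1667, 0, 0]) open_box();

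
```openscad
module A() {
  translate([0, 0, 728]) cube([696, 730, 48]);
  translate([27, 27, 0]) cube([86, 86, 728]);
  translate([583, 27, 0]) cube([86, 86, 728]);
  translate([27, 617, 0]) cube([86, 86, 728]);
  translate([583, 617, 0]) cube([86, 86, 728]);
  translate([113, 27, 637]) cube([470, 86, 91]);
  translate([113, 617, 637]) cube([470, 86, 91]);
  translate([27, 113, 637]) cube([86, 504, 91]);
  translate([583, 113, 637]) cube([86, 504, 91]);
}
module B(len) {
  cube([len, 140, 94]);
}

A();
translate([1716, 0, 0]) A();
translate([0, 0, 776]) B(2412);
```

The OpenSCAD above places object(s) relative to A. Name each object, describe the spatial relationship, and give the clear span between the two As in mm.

A is a table. B is a beam. A beam spans the tops of two tables. The clear span between the two tables is 1020 mm.

Second table starts at x = 1716; first ends at x = 696; clear span = 1716 − 696 = 1020 mm.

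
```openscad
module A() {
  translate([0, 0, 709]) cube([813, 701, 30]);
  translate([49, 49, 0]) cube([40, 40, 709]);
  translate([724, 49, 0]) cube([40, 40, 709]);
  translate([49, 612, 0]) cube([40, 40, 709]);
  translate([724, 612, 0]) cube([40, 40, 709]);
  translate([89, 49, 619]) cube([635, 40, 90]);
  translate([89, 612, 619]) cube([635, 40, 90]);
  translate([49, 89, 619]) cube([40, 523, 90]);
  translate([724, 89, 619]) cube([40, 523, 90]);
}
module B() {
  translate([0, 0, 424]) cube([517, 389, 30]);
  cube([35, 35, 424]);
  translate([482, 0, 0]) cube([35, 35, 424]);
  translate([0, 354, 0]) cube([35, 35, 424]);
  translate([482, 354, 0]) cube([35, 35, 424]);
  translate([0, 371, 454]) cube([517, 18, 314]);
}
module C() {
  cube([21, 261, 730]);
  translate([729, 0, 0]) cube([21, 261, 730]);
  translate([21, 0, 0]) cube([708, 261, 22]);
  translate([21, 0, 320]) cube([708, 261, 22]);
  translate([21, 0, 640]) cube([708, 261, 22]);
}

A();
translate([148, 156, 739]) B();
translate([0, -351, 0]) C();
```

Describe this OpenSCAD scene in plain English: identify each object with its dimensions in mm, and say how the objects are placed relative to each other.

A is a table with a 813×701 mm rectangular top, 30 mm thick, top surface at z = 739 mm, supported by four 40×40 mm square legs, each inset 49 mm from the nearest pair of top edges, running from the floor. Four apron rails, 40 mm thick and 90 mm tall, run between adjacent legs with their top edges flush with the underside of the top and their outer faces flush with the legs' outer faces.

B is a chair. The seat is a 517×389×30 mm slab with its top at z = 454 mm, on four 35×35 mm corner legs (flush with the seat edges, standing on z = 0). A flat backrest 18 mm thick, 314 mm tall, spans the full seat width and rises from the seat top along its +y edge, rear face flush with the rear of the seat.

C is an open bookshelf. Two side panels, each 21 mm thick, 261 mm deep and 730 mm tall, stand 750 mm apart (outside-to-outside). Between them sit 3 shelves, each 22 mm thick and 261 mm deep, spanning the full gap between the sides. The bottom shelf rests on the floor (its underside at z = 0) and the clear gap between one shelf's top and the next shelf's underside is 298 mm.

The chair is on top of the table, centred. The bookshelf is on the floor beside the table on its −y side.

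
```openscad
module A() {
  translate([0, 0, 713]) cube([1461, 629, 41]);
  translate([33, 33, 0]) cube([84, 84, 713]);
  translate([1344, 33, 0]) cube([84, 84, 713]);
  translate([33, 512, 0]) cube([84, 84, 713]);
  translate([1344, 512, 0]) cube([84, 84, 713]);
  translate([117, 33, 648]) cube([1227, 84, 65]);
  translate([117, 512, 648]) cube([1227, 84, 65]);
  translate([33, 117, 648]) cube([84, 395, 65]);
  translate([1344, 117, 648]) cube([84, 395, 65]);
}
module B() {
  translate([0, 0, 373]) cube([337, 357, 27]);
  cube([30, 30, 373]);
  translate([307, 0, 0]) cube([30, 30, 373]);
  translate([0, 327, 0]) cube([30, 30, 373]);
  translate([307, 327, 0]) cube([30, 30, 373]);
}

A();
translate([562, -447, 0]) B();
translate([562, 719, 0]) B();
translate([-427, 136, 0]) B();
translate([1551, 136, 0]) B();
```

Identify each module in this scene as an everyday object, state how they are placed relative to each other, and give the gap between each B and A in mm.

Each stool's nearest face is 90 mm from the table's bounding box.

A is a table. B is a stool. Four stools sit around the table at the −y, +y, −x, +x sides. The gap between each stool and the table is 90 mm.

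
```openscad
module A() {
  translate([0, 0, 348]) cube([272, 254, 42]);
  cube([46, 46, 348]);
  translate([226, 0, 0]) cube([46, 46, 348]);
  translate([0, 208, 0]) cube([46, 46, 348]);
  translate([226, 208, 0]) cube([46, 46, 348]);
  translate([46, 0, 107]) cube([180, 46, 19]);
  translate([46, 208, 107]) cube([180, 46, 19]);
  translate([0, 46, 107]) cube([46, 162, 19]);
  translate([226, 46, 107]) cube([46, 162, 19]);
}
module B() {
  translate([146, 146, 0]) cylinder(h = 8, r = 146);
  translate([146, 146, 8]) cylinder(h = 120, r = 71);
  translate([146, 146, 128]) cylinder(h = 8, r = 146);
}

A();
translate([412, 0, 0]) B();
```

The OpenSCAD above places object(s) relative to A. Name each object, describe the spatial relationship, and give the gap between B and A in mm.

A is a stool. B is a spool. The spool is on the floor beside the stool on its +x side. The gap between the spool and the stool is 140 mm.

The spool's nearest face is 140 mm from the stool's +x face.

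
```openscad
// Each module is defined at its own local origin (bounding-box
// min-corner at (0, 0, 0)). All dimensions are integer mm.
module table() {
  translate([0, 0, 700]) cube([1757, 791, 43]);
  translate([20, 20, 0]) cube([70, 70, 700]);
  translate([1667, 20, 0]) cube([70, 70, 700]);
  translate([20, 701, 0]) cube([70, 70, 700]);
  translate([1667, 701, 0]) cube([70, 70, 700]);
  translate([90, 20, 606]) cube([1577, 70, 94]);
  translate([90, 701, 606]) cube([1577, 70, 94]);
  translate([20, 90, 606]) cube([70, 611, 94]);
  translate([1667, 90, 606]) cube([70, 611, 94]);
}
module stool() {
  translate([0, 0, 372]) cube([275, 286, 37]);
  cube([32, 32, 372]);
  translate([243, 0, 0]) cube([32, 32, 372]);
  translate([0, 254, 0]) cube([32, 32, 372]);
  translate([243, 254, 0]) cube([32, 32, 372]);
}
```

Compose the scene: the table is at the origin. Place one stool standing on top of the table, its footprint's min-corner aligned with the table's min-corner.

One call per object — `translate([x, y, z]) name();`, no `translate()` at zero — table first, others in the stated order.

table();
translate([0, 0, 743]) stool();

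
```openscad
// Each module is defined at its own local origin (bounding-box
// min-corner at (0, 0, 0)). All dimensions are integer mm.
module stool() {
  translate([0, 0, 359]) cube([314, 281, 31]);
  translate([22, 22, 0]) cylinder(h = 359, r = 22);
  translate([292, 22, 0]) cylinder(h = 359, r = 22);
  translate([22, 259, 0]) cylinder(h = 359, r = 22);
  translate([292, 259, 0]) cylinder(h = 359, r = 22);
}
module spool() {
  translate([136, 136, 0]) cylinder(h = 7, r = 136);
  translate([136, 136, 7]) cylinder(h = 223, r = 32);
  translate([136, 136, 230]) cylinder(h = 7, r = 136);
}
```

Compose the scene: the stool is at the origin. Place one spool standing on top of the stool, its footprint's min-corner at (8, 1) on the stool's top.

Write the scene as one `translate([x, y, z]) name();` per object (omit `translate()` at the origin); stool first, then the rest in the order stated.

stool();
translate([8, 1, 390]) spool();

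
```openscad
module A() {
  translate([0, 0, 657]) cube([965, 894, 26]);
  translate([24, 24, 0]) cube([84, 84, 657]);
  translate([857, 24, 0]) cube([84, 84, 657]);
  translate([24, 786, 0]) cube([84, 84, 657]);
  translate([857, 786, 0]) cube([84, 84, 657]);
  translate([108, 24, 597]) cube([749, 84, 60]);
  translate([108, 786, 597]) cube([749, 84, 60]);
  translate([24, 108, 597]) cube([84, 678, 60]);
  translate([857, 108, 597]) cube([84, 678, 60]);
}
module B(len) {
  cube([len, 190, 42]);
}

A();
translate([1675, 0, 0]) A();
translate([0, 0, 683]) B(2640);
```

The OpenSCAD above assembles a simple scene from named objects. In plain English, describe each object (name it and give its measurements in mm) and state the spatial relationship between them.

A is a rectangular dining table. The top is 965×894×26 mm with its upper surface at z = 683 mm. It stands on four 84×84 mm square legs, each inset 24 mm from the nearest pair of top edges, running from the floor to the underside of the top. Four apron rails, 84 mm thick and 60 mm tall, run between adjacent legs with their top edges flush with the underside of the top and their outer faces flush with the legs' outer faces.

B is a rectangular beam 2640 mm long (x), 190 mm deep (y), 42 mm thick (z).

The beam spans the tops of two tables placed 710 mm apart, resting at z = 683 mm.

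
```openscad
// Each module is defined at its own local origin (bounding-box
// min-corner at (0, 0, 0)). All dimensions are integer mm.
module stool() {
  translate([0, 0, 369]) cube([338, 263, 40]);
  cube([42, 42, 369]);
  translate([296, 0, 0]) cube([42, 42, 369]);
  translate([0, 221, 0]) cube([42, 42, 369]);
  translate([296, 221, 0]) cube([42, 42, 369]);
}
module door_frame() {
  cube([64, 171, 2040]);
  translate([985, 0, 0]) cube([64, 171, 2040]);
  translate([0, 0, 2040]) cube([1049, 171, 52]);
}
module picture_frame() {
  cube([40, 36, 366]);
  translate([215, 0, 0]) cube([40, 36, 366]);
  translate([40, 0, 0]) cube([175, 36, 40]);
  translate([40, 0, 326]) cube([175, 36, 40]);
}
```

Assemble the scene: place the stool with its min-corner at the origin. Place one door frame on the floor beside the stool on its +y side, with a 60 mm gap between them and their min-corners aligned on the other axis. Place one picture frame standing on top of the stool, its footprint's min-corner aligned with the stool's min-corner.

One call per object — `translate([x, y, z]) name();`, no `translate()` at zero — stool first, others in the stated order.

stool();
translate([0, 323, 0]) door_frame();
translate([0, 0, 409]) picture_frame();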